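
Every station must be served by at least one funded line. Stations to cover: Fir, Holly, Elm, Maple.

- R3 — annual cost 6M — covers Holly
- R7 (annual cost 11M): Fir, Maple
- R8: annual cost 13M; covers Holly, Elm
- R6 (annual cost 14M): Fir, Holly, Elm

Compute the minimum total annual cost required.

Choose R7 and R8: together they cover Fir, Holly, Elm, Maple — every station.
Total annual cost: 11 + 13 = 24.

24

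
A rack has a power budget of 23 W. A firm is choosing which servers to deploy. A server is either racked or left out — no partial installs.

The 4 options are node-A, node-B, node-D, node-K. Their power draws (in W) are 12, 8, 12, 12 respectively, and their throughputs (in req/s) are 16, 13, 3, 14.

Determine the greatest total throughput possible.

Treat it as a binary knapsack problem.
Allowing fractional choices, the relaxed optimum would be about 32.5, but servers are indivisible.
node-A + node-B: power draw 12 + 8 = 20 ≤ 23, throughput 16 + 13 = 29.
node-B + node-K: power draw 8 + 12 = 20 ≤ 23, throughput 13 + 14 = 27.
node-A: power draw 12 ≤ 23, throughput 16.
Best is node-A and node-B with total throughput 29.

29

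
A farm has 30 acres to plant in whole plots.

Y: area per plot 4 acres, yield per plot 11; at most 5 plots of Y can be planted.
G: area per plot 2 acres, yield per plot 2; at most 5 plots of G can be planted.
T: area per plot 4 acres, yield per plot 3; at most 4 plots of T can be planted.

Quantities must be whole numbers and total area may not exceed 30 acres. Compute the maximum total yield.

65

5×Y, 3×G, and 1×T: area 30 ≤ 30, yield 5·11 + 3·2 + 1·3 = 64.
5×Y and 5×G: area 30 ≤ 30, yield 5·11 + 5·2 = 65.
Best is 65.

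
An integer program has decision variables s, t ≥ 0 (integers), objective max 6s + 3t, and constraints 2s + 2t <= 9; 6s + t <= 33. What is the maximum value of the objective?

24

(s,t)=(4,0): 2·4+2·0=8≤9, 6·4+1·0=24≤33, objective 24.
(s,t)=(3,1): 2·3+2·1=8≤9, 6·3+1·1=19≤33, objective 21.
(s,t)=(3,0): 2·3+2·0=6≤9, 6·3+1·0=18≤33, objective 18.
The best lattice point is (4,0), giving 24.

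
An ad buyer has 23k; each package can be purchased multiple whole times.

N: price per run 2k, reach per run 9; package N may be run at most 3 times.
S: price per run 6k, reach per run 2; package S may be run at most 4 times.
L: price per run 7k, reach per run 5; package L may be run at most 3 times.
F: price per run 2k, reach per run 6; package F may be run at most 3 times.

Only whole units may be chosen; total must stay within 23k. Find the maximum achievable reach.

Take 3×N, 1×L, and 3×F: price 19 ≤ 23, reach 3·9 + 1·5 + 3·6 = 50.
N has the best ratio (9/2) and is taken to its limit of 3; remaining capacity is filled optimally with the others.

50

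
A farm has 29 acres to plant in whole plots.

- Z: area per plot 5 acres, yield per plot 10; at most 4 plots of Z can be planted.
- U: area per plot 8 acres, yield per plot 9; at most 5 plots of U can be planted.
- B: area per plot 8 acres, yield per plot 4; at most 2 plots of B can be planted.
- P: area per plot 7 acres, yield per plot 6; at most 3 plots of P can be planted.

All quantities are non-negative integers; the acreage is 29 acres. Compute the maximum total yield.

Z has the best ratio (10/5); taking only Z gives at most 4×10 = 40 (stopped by the supply cap of 4).
Mixing does better — 4×Z and 1×U: area 28 ≤ 29, yield 4·10 + 1·9 = 49.

49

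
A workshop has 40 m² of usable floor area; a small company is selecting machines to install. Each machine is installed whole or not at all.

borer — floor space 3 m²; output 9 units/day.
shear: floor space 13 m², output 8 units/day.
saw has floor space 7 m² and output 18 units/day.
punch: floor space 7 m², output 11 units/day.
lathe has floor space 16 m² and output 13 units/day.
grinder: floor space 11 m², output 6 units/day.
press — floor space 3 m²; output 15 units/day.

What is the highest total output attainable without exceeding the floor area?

66

borer + saw + lathe + grinder + press: floor space 3 + 7 + 16 + 11 + 3 = 40 ≤ 40, output 9 + 18 + 13 + 6 + 15 = 61.
borer + saw + punch + lathe + press: floor space 3 + 7 + 7 + 16 + 3 = 36 ≤ 40, output 9 + 18 + 11 + 13 + 15 = 66.
borer + shear + saw + punch + press: floor space 3 + 13 + 7 + 7 + 3 = 33 ≤ 40, output 9 + 8 + 18 + 11 + 15 = 61.
Best is borer, saw, punch, lathe, and press with total output 66.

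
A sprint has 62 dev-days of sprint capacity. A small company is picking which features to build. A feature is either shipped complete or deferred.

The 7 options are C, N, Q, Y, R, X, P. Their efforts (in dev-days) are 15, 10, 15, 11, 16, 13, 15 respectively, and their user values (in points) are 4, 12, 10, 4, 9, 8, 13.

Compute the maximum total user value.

Take N, Q, R, and P: effort 10 + 15 + 16 + 15 = 56 ≤ 62, user value 12 + 10 + 9 + 13 = 44.
No other feasible combination does better.

44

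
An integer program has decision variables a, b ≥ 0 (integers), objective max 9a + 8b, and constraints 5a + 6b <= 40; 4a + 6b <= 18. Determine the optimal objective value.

(a,b)=(4,0): 5·4+6·0=20≤40, 4·4+6·0=16≤18, objective 36.
(a,b)=(3,1): 5·3+6·1=21≤40, 4·3+6·1=18≤18, objective 35.
(a,b)=(3,0): 5·3+6·0=15≤40, 4·3+6·0=12≤18, objective 27.
No feasible integer point exceeds 36.

36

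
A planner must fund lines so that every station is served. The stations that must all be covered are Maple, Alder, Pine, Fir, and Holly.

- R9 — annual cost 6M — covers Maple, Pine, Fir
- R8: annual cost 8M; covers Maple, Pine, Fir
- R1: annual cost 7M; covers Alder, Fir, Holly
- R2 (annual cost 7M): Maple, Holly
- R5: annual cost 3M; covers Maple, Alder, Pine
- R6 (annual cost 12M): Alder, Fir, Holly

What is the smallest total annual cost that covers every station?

10

Choose R1 and R5: together they cover Maple, Alder, Pine, Fir, Holly — every station.
Total annual cost: 7 + 3 = 10.
No cover costs less than 10.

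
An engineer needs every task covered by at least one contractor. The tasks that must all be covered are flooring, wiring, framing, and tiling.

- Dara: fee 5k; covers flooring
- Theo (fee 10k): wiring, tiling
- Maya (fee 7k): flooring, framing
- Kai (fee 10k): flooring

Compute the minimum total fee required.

Choose Theo and Maya: together they cover flooring, wiring, framing, tiling — every task.
Total fee: 10 + 7 = 17.
No cover costs less than 17.

17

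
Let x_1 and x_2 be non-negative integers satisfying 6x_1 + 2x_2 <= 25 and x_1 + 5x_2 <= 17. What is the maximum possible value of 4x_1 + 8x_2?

32

(x_1,x_2)=(2,3): 6·2+2·3=18≤25, 1·2+5·3=17≤17, objective 32.
(x_1,x_2)=(3,2): 6·3+2·2=22≤25, 1·3+5·2=13≤17, objective 28.
(x_1,x_2)=(1,3): 6·1+2·3=12≤25, 1·1+5·3=16≤17, objective 28.
No feasible integer point exceeds 32.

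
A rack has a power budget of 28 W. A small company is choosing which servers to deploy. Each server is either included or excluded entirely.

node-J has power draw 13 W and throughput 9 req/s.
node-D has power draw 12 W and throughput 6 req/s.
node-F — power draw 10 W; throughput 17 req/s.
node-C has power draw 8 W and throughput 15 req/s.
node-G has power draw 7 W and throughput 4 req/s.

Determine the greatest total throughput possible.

36

This is a 0-1 knapsack instance.
node-J + node-C + node-G: power draw 13 + 8 + 7 = 28 ≤ 28, throughput 9 + 15 + 4 = 28.
node-F + node-C: power draw 10 + 8 = 18 ≤ 28, throughput 17 + 15 = 32.
node-F + node-C + node-G: power draw 10 + 8 + 7 = 25 ≤ 28, throughput 17 + 15 + 4 = 36.
Best is node-F, node-C, and node-G with total throughput 36.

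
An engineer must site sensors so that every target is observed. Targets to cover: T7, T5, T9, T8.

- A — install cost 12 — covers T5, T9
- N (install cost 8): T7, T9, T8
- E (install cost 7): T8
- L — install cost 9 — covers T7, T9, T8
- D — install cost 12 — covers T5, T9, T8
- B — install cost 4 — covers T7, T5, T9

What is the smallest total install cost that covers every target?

Choose E and B: together they cover T7, T5, T9, T8 — every target.
Total install cost: 7 + 4 = 11.
No cover costs less than 11.

11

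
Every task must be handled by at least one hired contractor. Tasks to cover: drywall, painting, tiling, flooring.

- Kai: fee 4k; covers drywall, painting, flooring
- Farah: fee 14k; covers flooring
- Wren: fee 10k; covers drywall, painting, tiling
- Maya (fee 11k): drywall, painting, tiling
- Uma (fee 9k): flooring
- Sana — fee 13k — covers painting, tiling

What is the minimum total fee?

14

Choose Kai and Wren: together they cover drywall, painting, tiling, flooring — every task.
Total fee: 4 + 10 = 14.
No cover costs less than 14.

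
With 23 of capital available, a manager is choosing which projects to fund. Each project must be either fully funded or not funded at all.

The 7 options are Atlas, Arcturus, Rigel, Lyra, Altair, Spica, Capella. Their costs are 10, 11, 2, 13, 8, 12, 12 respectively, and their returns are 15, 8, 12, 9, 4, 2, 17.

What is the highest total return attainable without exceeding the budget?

35

Allowing fractional choices, the relaxed optimum would be about 42.6, but projects are indivisible.
Rigel + Altair + Capella: cost 2 + 8 + 12 = 22 ≤ 23, return 12 + 4 + 17 = 33.
Atlas + Arcturus + Rigel: cost 10 + 11 + 2 = 23 ≤ 23, return 15 + 8 + 12 = 35.
Best is Atlas, Arcturus, and Rigel with total return 35.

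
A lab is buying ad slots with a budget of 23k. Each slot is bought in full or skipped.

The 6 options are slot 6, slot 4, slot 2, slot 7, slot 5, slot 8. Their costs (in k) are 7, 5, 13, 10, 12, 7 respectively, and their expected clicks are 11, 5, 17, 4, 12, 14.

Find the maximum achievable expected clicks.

31

slot 6 + slot 2: cost 7 + 13 = 20 ≤ 23, expected clicks 11 + 17 = 28.
slot 6 + slot 4 + slot 8: cost 7 + 5 + 7 = 19 ≤ 23, expected clicks 11 + 5 + 14 = 30.
slot 2 + slot 8: cost 13 + 7 = 20 ≤ 23, expected clicks 17 + 14 = 31.
Best is slot 2 and slot 8 with total expected clicks 31.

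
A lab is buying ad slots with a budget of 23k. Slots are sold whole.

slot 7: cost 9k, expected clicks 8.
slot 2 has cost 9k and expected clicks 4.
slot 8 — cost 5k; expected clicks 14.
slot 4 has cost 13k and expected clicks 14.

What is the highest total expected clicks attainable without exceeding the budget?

slot 7 + slot 8: cost 9 + 5 = 14 ≤ 23, expected clicks 8 + 14 = 22.
slot 8 + slot 4: cost 5 + 13 = 18 ≤ 23, expected clicks 14 + 14 = 28.
slot 7 + slot 2 + slot 8: cost 9 + 9 + 5 = 23 ≤ 23, expected clicks 8 + 4 + 14 = 26.
Best is slot 8 and slot 4 with total expected clicks 28.

28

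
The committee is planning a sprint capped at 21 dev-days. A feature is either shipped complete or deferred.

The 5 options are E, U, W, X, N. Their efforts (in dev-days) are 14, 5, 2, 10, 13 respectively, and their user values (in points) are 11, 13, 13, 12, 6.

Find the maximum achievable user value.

Allowing fractional choices, the relaxed optimum would be about 41.1, but features are indivisible.
U + W + X: effort 5 + 2 + 10 = 17 ≤ 21, user value 13 + 13 + 12 = 38.
U + W + N: effort 5 + 2 + 13 = 20 ≤ 21, user value 13 + 13 + 6 = 32.
E + U + W: effort 14 + 5 + 2 = 21 ≤ 21, user value 11 + 13 + 13 = 37.
Best is U, W, and X with total user value 38.

38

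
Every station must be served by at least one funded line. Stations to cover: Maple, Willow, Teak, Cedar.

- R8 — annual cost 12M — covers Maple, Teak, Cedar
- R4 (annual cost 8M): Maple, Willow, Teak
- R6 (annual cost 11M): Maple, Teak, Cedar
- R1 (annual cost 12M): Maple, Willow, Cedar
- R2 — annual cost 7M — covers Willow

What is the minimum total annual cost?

The greedy cost-per-new-station heuristic would pick R4 and R6 for 19, but a cheaper cover exists.
Choose R6 and R2: together they cover Maple, Willow, Teak, Cedar — every station.
Total annual cost: 11 + 7 = 18.
No cover costs less than 18.

18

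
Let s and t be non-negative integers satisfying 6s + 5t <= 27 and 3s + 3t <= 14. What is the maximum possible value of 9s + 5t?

36

(s,t)=(4,0) is feasible, giving 36.
(s,t)=(3,1) is feasible, giving 32.
No feasible integer point exceeds 36.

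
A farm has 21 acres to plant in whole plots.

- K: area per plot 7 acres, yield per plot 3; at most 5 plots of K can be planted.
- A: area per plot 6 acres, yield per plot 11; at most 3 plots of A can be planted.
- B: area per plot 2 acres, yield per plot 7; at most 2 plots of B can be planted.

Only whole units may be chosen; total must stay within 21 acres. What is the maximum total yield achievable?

3×A and 1×B: area 20 ≤ 21, yield 3·11 + 1·7 = 40.
2×A and 2×B: area 16 ≤ 21, yield 2·11 + 2·7 = 36.
Best is 40.

40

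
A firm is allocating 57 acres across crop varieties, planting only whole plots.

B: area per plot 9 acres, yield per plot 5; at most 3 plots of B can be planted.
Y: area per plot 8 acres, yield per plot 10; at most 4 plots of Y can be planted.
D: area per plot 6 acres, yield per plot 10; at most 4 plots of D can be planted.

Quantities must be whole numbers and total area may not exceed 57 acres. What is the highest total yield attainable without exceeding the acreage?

This is a bounded integer knapsack.
Take 4×Y and 4×D: area 56 ≤ 57, yield 4·10 + 4·10 = 80.
D has the best ratio (10/6) and is taken to its limit of 4; remaining capacity is filled optimally with the others.

80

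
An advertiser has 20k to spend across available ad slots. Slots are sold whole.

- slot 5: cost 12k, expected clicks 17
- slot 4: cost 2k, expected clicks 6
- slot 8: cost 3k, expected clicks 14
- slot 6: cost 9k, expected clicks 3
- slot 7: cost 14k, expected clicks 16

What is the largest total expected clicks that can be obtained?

Allowing fractional choices, the relaxed optimum would be about 40.4, but ad slots are indivisible.
slot 5 + slot 4 + slot 8: cost 12 + 2 + 3 = 17 ≤ 20, expected clicks 17 + 6 + 14 = 37.
slot 4 + slot 8 + slot 7: cost 2 + 3 + 14 = 19 ≤ 20, expected clicks 6 + 14 + 16 = 36.
Best is slot 5, slot 4, and slot 8 with total expected clicks 37.

37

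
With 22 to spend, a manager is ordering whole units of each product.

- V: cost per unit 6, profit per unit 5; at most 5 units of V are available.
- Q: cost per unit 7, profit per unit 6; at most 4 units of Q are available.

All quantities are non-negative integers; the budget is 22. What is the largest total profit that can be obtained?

18

Q has the best ratio (6/7); taking only Q gives at most 3×6 = 18 (stopped by the cost limit).
Optimal: 3×Q: cost 21 ≤ 22, profit 3·6 = 18.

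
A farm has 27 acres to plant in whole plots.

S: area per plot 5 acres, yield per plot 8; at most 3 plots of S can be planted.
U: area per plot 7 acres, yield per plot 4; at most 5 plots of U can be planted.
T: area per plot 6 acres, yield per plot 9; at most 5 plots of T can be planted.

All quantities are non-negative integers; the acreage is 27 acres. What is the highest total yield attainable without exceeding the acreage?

This is a bounded integer knapsack.
4×T: area 24 ≤ 27, yield 4·9 = 36.
3×S and 2×T: area 27 ≤ 27, yield 3·8 + 2·9 = 42.
Best is 42.

42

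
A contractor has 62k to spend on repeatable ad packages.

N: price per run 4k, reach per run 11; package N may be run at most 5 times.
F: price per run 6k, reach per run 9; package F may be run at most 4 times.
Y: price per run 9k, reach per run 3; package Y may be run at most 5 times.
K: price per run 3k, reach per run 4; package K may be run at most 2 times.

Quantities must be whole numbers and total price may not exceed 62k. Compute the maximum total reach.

102

N has the best ratio (11/4); taking only N gives at most 5×11 = 55 (stopped by the supply cap of 5).
Mixing does better — 5×N, 4×F, 1×Y, and 2×K: price 59 ≤ 62, reach 5·11 + 4·9 + 1·3 + 2·4 = 102.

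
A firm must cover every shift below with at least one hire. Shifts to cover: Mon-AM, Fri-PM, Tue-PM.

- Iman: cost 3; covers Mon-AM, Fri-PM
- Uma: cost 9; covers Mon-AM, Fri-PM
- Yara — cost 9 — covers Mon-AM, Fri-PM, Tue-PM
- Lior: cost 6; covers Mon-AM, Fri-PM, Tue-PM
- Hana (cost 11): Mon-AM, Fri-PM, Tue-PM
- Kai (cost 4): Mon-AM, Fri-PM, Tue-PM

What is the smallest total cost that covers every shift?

4

Kai alone covers Mon-AM, Fri-PM, Tue-PM — every shift.
Total cost: 4.
No cover costs less than 4.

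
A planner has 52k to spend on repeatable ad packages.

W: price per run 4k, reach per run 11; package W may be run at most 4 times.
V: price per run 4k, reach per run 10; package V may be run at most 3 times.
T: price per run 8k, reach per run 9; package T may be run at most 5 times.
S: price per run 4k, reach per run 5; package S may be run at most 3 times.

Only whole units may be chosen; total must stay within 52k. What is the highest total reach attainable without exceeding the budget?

102

4×W, 3×V, and 3×T: price 52 ≤ 52, reach 4·11 + 3·10 + 3·9 = 101.
4×W, 3×V, 2×T, and 2×S: price 52 ≤ 52, reach 4·11 + 3·10 + 2·9 + 2·5 = 102.
Best is 102.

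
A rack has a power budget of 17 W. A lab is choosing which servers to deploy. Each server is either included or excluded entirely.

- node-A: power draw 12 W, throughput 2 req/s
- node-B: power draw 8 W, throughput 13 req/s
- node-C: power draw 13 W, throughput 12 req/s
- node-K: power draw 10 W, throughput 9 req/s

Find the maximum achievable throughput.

13

This is a 0-1 knapsack instance.
node-K: power draw 10 ≤ 17, throughput 9.
node-C: power draw 13 ≤ 17, throughput 12.
node-B: power draw 8 ≤ 17, throughput 13.
Best is node-B with total throughput 13.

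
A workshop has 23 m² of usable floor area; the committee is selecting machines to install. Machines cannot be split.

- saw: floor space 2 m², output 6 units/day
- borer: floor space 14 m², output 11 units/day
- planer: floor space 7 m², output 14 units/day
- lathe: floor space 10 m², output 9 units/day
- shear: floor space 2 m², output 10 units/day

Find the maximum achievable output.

saw + planer + lathe + shear: floor space 2 + 7 + 10 + 2 = 21 ≤ 23, output 6 + 14 + 9 + 10 = 39.
borer + planer + shear: floor space 14 + 7 + 2 = 23 ≤ 23, output 11 + 14 + 10 = 35.
planer + lathe + shear: floor space 7 + 10 + 2 = 19 ≤ 23, output 14 + 9 + 10 = 33.
Best is saw, planer, lathe, and shear with total output 39.

39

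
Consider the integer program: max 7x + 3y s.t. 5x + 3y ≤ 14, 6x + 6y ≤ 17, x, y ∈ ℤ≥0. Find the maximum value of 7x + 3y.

(x,y)=(2,0): 5·2+3·0=10≤14, 6·2+6·0=12≤17, objective 14.
(x,y)=(1,1): 5·1+3·1=8≤14, 6·1+6·1=12≤17, objective 10.
The best lattice point is (2,0), giving 14.

14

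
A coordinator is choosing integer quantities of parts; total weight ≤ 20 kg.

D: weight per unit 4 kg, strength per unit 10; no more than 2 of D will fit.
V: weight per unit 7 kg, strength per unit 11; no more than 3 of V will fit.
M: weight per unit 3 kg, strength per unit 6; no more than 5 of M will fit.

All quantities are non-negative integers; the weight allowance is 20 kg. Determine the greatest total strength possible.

44

This is a bounded integer knapsack.
D has the best ratio (10/4); taking only D gives at most 2×10 = 20 (stopped by the supply cap of 2).
Mixing does better — 2×D and 4×M: weight 20 ≤ 20, strength 2·10 + 4·6 = 44.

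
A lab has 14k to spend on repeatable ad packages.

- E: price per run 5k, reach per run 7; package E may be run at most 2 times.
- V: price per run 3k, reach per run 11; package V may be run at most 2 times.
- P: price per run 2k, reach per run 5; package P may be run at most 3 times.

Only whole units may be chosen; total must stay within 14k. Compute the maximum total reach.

This is a bounded integer knapsack.
2×V and 3×P: price 12 ≤ 14, reach 2·11 + 3·5 = 37.
1×E, 2×V, and 1×P: price 13 ≤ 14, reach 1·7 + 2·11 + 1·5 = 34.
Best is 37.

37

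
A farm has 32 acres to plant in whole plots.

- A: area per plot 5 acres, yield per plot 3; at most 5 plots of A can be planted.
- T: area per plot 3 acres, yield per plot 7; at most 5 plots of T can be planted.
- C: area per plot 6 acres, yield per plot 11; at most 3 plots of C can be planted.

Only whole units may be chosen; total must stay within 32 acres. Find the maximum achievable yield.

This is a bounded integer knapsack.
1×A, 5×T, and 2×C: area 32 ≤ 32, yield 1·3 + 5·7 + 2·11 = 60.
4×T and 3×C: area 30 ≤ 32, yield 4·7 + 3·11 = 61.
Best is 61.

61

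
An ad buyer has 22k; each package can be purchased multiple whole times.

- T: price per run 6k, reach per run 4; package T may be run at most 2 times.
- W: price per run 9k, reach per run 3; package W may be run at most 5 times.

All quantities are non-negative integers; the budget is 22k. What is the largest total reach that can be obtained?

11

2×T: price 12 ≤ 22, reach 2·4 = 8.
2×T and 1×W: price 21 ≤ 22, reach 2·4 + 1·3 = 11.
Best is 11.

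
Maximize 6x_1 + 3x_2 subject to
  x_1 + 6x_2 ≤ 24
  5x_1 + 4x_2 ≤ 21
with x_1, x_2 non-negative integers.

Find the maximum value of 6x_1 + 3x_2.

(x_1,x_2)=(4,0): 1·4+6·0=4≤24, 5·4+4·0=20≤21, objective 24.
(x_1,x_2)=(3,1): 1·3+6·1=9≤24, 5·3+4·1=19≤21, objective 21.
(x_1,x_2)=(3,0): 1·3+6·0=3≤24, 5·3+4·0=15≤21, objective 18.
The best lattice point is (4,0), giving 24.

24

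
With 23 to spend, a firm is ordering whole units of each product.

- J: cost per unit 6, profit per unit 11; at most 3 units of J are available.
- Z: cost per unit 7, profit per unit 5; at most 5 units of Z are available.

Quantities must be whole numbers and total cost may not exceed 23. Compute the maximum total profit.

33

J has the best ratio (11/6); taking only J gives at most 3×11 = 33 (stopped by the cost limit).
Optimal: 3×J: cost 18 ≤ 23, profit 3·11 = 33.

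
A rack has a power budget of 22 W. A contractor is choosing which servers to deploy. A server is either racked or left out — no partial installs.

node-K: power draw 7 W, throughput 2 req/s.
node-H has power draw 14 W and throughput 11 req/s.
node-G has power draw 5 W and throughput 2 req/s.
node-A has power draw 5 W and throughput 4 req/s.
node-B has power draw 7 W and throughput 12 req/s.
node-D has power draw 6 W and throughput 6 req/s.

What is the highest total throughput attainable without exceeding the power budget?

Allowing fractional choices, the relaxed optimum would be about 25.1, but servers are indivisible.
node-H + node-B: power draw 14 + 7 = 21 ≤ 22, throughput 11 + 12 = 23.
node-G + node-B + node-D: power draw 5 + 7 + 6 = 18 ≤ 22, throughput 2 + 12 + 6 = 20.
node-A + node-B + node-D: power draw 5 + 7 + 6 = 18 ≤ 22, throughput 4 + 12 + 6 = 22.
Best is node-H and node-B with total throughput 23.

23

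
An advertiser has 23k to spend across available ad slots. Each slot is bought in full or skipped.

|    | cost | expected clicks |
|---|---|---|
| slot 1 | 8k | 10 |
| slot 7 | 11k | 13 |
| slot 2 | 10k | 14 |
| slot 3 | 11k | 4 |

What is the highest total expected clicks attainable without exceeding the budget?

This is an integer program with binary decision variables.
Allowing fractional choices, the relaxed optimum would be about 29.9, but ad slots are indivisible.
slot 1 + slot 2: cost 8 + 10 = 18 ≤ 23, expected clicks 10 + 14 = 24.
slot 7 + slot 2: cost 11 + 10 = 21 ≤ 23, expected clicks 13 + 14 = 27.
Best is slot 7 and slot 2 with total expected clicks 27.

27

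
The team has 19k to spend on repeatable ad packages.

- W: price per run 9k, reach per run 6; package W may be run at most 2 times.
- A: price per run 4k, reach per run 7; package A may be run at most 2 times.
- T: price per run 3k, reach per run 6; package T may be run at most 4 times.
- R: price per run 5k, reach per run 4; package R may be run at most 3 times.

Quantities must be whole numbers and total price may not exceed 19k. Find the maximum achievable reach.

T has the best ratio (6/3); taking only T gives at most 4×6 = 24 (stopped by the supply cap of 4).
Mixing does better — 2×A and 3×T: price 17 ≤ 19, reach 2·7 + 3·6 = 32.

32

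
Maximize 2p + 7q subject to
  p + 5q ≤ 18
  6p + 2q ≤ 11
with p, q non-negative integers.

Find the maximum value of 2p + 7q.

21

The continuous relaxation peaks at (0.679, 3.46) with value 25.61; rounding to a feasible lattice point costs some objective.
(p,q)=(0,3): 1·0+5·3=15≤18, 6·0+2·3=6≤11, objective 21.
(p,q)=(1,2): 1·1+5·2=11≤18, 6·1+2·2=10≤11, objective 16.
(p,q)=(0,2): 1·0+5·2=10≤18, 6·0+2·2=4≤11, objective 14.
The best lattice point is (0,3), giving 21.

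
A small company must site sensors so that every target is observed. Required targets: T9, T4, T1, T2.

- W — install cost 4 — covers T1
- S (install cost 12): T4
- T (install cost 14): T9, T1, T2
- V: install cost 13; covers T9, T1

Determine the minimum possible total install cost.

26

This is an integer covering problem.
The greedy cost-per-new-target heuristic would pick W, T, and S for 30, but a cheaper cover exists.
Choose S and T: together they cover T9, T4, T1, T2 — every target.
Total install cost: 12 + 14 = 26.
No cover costs less than 26.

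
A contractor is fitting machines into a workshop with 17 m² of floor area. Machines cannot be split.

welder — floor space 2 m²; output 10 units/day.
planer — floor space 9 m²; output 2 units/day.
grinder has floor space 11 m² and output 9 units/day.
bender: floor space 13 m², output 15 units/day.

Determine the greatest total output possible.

25

Allowing fractional choices, the relaxed optimum would be about 26.6, but machines are indivisible.
welder + bender: floor space 2 + 13 = 15 ≤ 17, output 10 + 15 = 25.
bender: floor space 13 ≤ 17, output 15.
welder + grinder: floor space 2 + 11 = 13 ≤ 17, output 10 + 9 = 19.
Best is welder and bender with total output 25.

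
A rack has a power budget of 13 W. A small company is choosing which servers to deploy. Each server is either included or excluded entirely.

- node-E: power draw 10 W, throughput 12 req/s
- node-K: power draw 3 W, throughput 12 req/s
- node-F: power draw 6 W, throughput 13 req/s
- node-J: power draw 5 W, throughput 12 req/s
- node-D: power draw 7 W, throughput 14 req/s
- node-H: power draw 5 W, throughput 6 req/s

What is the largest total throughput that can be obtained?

node-K + node-J + node-H: power draw 3 + 5 + 5 = 13 ≤ 13, throughput 12 + 12 + 6 = 30.
node-F + node-D: power draw 6 + 7 = 13 ≤ 13, throughput 13 + 14 = 27.
node-K + node-D: power draw 3 + 7 = 10 ≤ 13, throughput 12 + 14 = 26.
Best is node-K, node-J, and node-H with total throughput 30.

30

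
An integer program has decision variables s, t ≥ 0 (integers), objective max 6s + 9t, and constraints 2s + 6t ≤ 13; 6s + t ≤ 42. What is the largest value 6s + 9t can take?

36

The continuous relaxation peaks at (6.5, 0) with value 39.00; rounding to a feasible lattice point costs some objective.
(s,t)=(6,0): 2·6+6·0=12≤13, 6·6+1·0=36≤42, objective 36.
(s,t)=(5,0): 2·5+6·0=10≤13, 6·5+1·0=30≤42, objective 30.
No feasible integer point exceeds 36.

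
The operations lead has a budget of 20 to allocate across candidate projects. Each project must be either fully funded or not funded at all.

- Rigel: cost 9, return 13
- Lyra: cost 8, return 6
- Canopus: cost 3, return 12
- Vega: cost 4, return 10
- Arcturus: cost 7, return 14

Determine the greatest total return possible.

Rigel + Vega + Arcturus: cost 9 + 4 + 7 = 20 ≤ 20, return 13 + 10 + 14 = 37.
Rigel + Canopus + Arcturus: cost 9 + 3 + 7 = 19 ≤ 20, return 13 + 12 + 14 = 39.
Best is Rigel, Canopus, and Arcturus with total return 39.

39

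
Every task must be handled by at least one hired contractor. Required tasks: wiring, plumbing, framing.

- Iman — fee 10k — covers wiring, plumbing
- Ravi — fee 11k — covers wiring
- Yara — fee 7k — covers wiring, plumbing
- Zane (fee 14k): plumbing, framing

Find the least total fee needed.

Choose Yara and Zane: together they cover wiring, plumbing, framing — every task.
Total fee: 7 + 14 = 21.
No cover costs less than 21.

21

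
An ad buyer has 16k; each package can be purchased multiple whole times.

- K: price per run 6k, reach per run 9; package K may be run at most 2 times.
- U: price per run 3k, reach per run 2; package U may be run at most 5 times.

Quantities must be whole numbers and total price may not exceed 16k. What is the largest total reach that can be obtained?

Take 2×K and 1×U: price 15 ≤ 16, reach 2·9 + 1·2 = 20.
K has the best ratio (9/6) and is taken to its limit of 2; remaining capacity is filled optimally with the others.

20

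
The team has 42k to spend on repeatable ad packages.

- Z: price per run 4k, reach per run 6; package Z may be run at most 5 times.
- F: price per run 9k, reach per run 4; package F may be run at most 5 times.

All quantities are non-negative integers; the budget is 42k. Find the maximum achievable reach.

Take 5×Z and 2×F: price 38 ≤ 42, reach 5·6 + 2·4 = 38.
Z has the best ratio (6/4) and is taken to its limit of 5; remaining capacity is filled optimally with the others.

38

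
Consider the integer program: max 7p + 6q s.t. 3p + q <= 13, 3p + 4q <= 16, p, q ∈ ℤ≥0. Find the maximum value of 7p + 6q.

(p,q)=(4,1): 3·4+1·1=13≤13, 3·4+4·1=16≤16, objective 34.
(p,q)=(4,0): 3·4+1·0=12≤13, 3·4+4·0=12≤16, objective 28.
(p,q)=(3,1): 3·3+1·1=10≤13, 3·3+4·1=13≤16, objective 27.
No feasible integer point exceeds 34.

34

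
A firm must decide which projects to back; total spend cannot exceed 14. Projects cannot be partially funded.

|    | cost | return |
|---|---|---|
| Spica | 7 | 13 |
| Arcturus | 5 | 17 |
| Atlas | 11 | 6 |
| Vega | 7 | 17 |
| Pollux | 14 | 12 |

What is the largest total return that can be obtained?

34

Allowing fractional choices, the relaxed optimum would be about 37.7, but projects are indivisible.
Arcturus + Vega: cost 5 + 7 = 12 ≤ 14, return 17 + 17 = 34.
Spica + Vega: cost 7 + 7 = 14 ≤ 14, return 13 + 17 = 30.
Spica + Arcturus: cost 7 + 5 = 12 ≤ 14, return 13 + 17 = 30.
Best is Arcturus and Vega with total return 34.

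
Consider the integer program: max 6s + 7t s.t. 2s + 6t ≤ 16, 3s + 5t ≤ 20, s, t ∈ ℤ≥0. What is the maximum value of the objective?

(s,t)=(5,1) is feasible, giving 37.
(s,t)=(6,0) is feasible, giving 36.
(s,t)=(4,1) is feasible, giving 31.
Maximum is 37 at (s,t)=(5,1).

37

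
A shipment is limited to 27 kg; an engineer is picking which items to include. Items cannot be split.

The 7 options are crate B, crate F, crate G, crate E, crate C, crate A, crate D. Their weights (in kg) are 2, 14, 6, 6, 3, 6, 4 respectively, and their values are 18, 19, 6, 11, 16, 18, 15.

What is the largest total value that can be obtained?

84

crate B + crate G + crate C + crate A + crate D: weight 2 + 6 + 3 + 6 + 4 = 21 ≤ 27, value 18 + 6 + 16 + 18 + 15 = 73.
crate B + crate E + crate C + crate A + crate D: weight 2 + 6 + 3 + 6 + 4 = 21 ≤ 27, value 18 + 11 + 16 + 18 + 15 = 78.
crate B + crate G + crate E + crate C + crate A + crate D: weight 2 + 6 + 6 + 3 + 6 + 4 = 27 ≤ 27, value 18 + 6 + 11 + 16 + 18 + 15 = 84.
Best is crate B, crate G, crate E, crate C, crate A, and crate D with total value 84.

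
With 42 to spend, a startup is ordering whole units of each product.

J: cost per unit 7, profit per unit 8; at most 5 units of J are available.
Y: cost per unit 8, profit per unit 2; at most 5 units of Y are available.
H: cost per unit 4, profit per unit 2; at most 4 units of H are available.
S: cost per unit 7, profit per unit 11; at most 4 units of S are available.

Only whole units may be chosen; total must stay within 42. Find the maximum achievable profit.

This is a bounded integer knapsack.
3×J and 3×S: cost 42 ≤ 42, profit 3·8 + 3·11 = 57.
2×J and 4×S: cost 42 ≤ 42, profit 2·8 + 4·11 = 60.
Best is 60.

60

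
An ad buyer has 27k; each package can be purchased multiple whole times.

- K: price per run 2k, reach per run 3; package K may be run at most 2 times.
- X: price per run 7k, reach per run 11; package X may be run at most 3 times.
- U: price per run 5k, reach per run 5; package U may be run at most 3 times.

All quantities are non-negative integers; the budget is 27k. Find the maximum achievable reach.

39

2×K and 3×X: price 25 ≤ 27, reach 2·3 + 3·11 = 39.
3×X and 1×U: price 26 ≤ 27, reach 3·11 + 1·5 = 38.
Best is 39.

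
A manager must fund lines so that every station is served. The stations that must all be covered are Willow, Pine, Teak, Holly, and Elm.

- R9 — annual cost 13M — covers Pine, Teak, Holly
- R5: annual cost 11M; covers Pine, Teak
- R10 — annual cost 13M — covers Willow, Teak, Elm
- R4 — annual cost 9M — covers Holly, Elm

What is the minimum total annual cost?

Choose R9 and R10: together they cover Willow, Pine, Teak, Holly, Elm — every station.
Total annual cost: 13 + 13 = 26.
No cover costs less than 26.

26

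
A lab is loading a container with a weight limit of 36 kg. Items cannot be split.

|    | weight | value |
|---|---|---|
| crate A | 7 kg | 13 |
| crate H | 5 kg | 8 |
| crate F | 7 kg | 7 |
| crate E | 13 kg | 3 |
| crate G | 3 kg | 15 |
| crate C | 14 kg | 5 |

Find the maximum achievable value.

crate A + crate H + crate F + crate G: weight 7 + 5 + 7 + 3 = 22 ≤ 36, value 13 + 8 + 7 + 15 = 43.
crate A + crate H + crate F + crate E + crate G: weight 7 + 5 + 7 + 13 + 3 = 35 ≤ 36, value 13 + 8 + 7 + 3 + 15 = 46.
crate A + crate H + crate F + crate G + crate C: weight 7 + 5 + 7 + 3 + 14 = 36 ≤ 36, value 13 + 8 + 7 + 15 + 5 = 48.
Best is crate A, crate H, crate F, crate G, and crate C with total value 48.

48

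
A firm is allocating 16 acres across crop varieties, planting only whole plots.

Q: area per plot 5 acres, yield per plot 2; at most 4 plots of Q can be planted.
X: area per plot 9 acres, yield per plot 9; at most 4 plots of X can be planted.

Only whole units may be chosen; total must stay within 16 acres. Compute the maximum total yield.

This is a bounded integer knapsack.
Take 1×Q and 1×X: area 14 ≤ 16, yield 1·2 + 1·9 = 11.
No other integer combination yields more.

11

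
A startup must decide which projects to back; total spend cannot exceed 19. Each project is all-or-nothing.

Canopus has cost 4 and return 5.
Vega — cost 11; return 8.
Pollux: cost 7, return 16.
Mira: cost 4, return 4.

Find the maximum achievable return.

Vega + Pollux: cost 11 + 7 = 18 ≤ 19, return 8 + 16 = 24.
Canopus + Pollux + Mira: cost 4 + 7 + 4 = 15 ≤ 19, return 5 + 16 + 4 = 25.
Best is Canopus, Pollux, and Mira with total return 25.

25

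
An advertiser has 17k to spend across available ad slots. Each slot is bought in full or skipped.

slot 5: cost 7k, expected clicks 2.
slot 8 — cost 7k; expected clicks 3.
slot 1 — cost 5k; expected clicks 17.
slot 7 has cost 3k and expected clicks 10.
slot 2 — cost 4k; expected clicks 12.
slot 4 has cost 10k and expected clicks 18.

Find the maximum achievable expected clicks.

40

Take slot 7, slot 2, and slot 4: cost 3 + 4 + 10 = 17 ≤ 17, expected clicks 10 + 12 + 18 = 40.
No other feasible combination does better.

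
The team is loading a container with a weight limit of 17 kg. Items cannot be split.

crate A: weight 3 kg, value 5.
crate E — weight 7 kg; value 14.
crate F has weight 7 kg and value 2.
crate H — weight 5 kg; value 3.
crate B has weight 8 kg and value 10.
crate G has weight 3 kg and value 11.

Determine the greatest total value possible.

30

This is an integer program with binary decision variables.
crate E + crate H + crate G: weight 7 + 5 + 3 = 15 ≤ 17, value 14 + 3 + 11 = 28.
crate A + crate E + crate G: weight 3 + 7 + 3 = 13 ≤ 17, value 5 + 14 + 11 = 30.
crate E + crate F + crate G: weight 7 + 7 + 3 = 17 ≤ 17, value 14 + 2 + 11 = 27.
Best is crate A, crate E, and crate G with total value 30.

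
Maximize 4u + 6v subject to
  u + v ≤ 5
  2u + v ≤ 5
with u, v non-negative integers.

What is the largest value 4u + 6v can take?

30

(u,v)=(0,5): 1·0+1·5=5≤5, 2·0+1·5=5≤5, objective 30.
(u,v)=(0,4): 1·0+1·4=4≤5, 2·0+1·4=4≤5, objective 24.
The best lattice point is (0,5), giving 30.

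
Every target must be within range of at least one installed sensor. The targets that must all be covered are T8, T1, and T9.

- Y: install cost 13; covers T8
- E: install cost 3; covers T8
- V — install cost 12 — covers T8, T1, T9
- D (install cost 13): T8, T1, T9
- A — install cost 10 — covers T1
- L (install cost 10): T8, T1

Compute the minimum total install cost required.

This is a weighted set-cover instance.
V alone covers T8, T1, T9 — every target.
Total install cost: 12.

12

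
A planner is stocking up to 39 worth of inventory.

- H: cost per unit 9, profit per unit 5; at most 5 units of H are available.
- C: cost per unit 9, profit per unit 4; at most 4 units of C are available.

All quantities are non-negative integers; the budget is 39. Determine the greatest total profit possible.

This is a bounded integer knapsack.
3×H and 1×C: cost 36 ≤ 39, profit 3·5 + 1·4 = 19.
4×H: cost 36 ≤ 39, profit 4·5 = 20.
Best is 20.

20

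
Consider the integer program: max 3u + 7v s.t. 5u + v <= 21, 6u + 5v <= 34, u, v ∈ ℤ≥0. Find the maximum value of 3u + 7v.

42

Relaxing integrality, the LP optimum is 47.60 at (u,v) = (0, 6.8), which is not an integer point.
(u,v)=(0,6): 5·0+1·6=6≤21, 6·0+5·6=30≤34, objective 42.
(u,v)=(1,5): 5·1+1·5=10≤21, 6·1+5·5=31≤34, objective 38.
(u,v)=(0,5): 5·0+1·5=5≤21, 6·0+5·5=25≤34, objective 35.
Maximum is 42 at (u,v)=(0,6).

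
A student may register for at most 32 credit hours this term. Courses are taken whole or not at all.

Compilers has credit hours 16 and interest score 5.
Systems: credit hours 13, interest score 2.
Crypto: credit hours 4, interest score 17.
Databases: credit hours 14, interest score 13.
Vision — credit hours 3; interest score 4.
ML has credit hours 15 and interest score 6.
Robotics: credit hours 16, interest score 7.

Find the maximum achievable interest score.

34

This is an integer program with binary decision variables.
Take Crypto, Databases, and Vision: credit hours 4 + 14 + 3 = 21 ≤ 32, interest score 17 + 13 + 4 = 34.
No other feasible combination does better.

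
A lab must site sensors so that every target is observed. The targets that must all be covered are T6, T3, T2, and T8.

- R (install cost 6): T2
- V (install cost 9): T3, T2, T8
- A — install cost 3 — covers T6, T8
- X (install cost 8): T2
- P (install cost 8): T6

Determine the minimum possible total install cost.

12

Choose V and A: together they cover T6, T3, T2, T8 — every target.
Total install cost: 9 + 3 = 12.
No cover costs less than 12.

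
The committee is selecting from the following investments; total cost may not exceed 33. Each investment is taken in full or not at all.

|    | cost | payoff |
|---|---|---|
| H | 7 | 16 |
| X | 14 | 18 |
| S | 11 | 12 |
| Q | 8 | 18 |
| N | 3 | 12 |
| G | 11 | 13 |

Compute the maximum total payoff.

64

This is a 0-1 knapsack instance.
Allowing fractional choices, the relaxed optimum would be about 65.2, but investments are indivisible.
H + Q + N + G: cost 7 + 8 + 3 + 11 = 29 ≤ 33, payoff 16 + 18 + 12 + 13 = 59.
H + X + Q + N: cost 7 + 14 + 8 + 3 = 32 ≤ 33, payoff 16 + 18 + 18 + 12 = 64.
Best is H, X, Q, and N with total payoff 64.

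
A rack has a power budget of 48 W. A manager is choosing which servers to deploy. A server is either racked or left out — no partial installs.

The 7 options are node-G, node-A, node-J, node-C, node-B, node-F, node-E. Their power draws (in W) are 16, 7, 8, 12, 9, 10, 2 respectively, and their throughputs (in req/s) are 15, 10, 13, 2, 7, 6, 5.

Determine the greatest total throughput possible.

This is an integer program with binary decision variables.
Allowing fractional choices, the relaxed optimum would be about 53.6, but servers are indivisible.
node-G + node-J + node-B + node-F + node-E: power draw 16 + 8 + 9 + 10 + 2 = 45 ≤ 48, throughput 15 + 13 + 7 + 6 + 5 = 46.
node-G + node-A + node-J + node-F + node-E: power draw 16 + 7 + 8 + 10 + 2 = 43 ≤ 48, throughput 15 + 10 + 13 + 6 + 5 = 49.
node-G + node-A + node-J + node-B + node-E: power draw 16 + 7 + 8 + 9 + 2 = 42 ≤ 48, throughput 15 + 10 + 13 + 7 + 5 = 50.
Best is node-G, node-A, node-J, node-B, and node-E with total throughput 50.

50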